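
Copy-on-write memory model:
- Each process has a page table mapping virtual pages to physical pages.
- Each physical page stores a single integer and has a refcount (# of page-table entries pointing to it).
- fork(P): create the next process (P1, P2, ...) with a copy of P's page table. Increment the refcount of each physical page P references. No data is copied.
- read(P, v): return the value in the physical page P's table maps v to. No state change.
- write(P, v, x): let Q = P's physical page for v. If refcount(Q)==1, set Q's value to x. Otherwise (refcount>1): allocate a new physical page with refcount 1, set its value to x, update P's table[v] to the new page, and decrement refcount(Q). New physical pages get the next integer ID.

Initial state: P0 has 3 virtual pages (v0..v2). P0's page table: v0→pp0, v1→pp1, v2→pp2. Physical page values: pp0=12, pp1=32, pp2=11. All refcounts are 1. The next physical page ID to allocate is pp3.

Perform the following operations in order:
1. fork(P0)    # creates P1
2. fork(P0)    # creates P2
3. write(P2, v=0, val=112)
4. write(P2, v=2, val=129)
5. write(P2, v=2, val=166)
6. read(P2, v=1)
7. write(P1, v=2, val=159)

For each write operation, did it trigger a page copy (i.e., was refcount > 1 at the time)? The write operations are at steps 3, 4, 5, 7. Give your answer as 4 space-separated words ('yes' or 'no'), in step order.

Op 1: fork(P0) -> P1. 3 ppages; refcounts: pp0:2 pp1:2 pp2:2
Op 2: fork(P0) -> P2. 3 ppages; refcounts: pp0:3 pp1:3 pp2:3
Op 3: write(P2, v0, 112). refcount(pp0)=3>1 -> COPY to pp3. 4 ppages; refcounts: pp0:2 pp1:3 pp2:3 pp3:1
Op 4: write(P2, v2, 129). refcount(pp2)=3>1 -> COPY to pp4. 5 ppages; refcounts: pp0:2 pp1:3 pp2:2 pp3:1 pp4:1
Op 5: write(P2, v2, 166). refcount(pp4)=1 -> write in place. 5 ppages; refcounts: pp0:2 pp1:3 pp2:2 pp3:1 pp4:1
Op 6: read(P2, v1) -> 32. No state change.
Op 7: write(P1, v2, 159). refcount(pp2)=2>1 -> COPY to pp5. 6 ppages; refcounts: pp0:2 pp1:3 pp2:1 pp3:1 pp4:1 pp5:1

yes yes no yes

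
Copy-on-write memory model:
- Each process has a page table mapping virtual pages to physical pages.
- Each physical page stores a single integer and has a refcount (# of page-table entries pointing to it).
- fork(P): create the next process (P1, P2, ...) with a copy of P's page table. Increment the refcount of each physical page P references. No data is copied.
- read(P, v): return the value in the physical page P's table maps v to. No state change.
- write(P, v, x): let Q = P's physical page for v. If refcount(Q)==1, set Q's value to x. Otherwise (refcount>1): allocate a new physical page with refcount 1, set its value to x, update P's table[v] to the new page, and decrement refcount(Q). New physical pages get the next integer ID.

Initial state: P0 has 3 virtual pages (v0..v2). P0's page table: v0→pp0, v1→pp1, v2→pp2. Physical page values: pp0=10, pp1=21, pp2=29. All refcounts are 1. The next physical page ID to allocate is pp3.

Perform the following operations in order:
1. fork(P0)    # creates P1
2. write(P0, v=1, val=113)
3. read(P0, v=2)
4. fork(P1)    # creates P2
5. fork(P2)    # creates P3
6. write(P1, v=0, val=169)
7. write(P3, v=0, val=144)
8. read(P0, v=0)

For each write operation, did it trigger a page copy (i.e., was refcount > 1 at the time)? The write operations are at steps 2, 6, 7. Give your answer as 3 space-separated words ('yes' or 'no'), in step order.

Op 1: fork(P0) -> P1. 3 ppages; refcounts: pp0:2 pp1:2 pp2:2
Op 2: write(P0, v1, 113). refcount(pp1)=2>1 -> COPY to pp3. 4 ppages; refcounts: pp0:2 pp1:1 pp2:2 pp3:1
Op 3: read(P0, v2) -> 29. No state change.
Op 4: fork(P1) -> P2. 4 ppages; refcounts: pp0:3 pp1:2 pp2:3 pp3:1
Op 5: fork(P2) -> P3. 4 ppages; refcounts: pp0:4 pp1:3 pp2:4 pp3:1
Op 6: write(P1, v0, 169). refcount(pp0)=4>1 -> COPY to pp4. 5 ppages; refcounts: pp0:3 pp1:3 pp2:4 pp3:1 pp4:1
Op 7: write(P3, v0, 144). refcount(pp0)=3>1 -> COPY to pp5. 6 ppages; refcounts: pp0:2 pp1:3 pp2:4 pp3:1 pp4:1 pp5:1
Op 8: read(P0, v0) -> 10. No state change.

yes yes yes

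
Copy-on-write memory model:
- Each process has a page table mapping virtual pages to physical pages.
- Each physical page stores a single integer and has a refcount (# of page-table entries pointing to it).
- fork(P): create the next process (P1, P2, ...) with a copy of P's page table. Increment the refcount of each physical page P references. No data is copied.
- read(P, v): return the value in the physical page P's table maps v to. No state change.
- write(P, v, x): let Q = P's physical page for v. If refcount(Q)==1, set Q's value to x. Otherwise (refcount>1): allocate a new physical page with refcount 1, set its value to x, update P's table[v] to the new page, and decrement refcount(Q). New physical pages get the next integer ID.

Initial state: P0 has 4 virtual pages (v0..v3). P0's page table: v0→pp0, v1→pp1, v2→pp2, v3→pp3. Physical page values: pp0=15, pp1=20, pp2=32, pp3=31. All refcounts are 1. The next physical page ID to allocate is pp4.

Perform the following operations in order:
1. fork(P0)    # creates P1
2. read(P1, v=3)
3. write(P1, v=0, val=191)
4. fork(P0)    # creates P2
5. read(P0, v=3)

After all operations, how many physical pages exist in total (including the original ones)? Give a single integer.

Op 1: fork(P0) -> P1. 4 ppages; refcounts: pp0:2 pp1:2 pp2:2 pp3:2
Op 2: read(P1, v3) -> 31. No state change.
Op 3: write(P1, v0, 191). refcount(pp0)=2>1 -> COPY to pp4. 5 ppages; refcounts: pp0:1 pp1:2 pp2:2 pp3:2 pp4:1
Op 4: fork(P0) -> P2. 5 ppages; refcounts: pp0:2 pp1:3 pp2:3 pp3:3 pp4:1
Op 5: read(P0, v3) -> 31. No state change.

Answer: 5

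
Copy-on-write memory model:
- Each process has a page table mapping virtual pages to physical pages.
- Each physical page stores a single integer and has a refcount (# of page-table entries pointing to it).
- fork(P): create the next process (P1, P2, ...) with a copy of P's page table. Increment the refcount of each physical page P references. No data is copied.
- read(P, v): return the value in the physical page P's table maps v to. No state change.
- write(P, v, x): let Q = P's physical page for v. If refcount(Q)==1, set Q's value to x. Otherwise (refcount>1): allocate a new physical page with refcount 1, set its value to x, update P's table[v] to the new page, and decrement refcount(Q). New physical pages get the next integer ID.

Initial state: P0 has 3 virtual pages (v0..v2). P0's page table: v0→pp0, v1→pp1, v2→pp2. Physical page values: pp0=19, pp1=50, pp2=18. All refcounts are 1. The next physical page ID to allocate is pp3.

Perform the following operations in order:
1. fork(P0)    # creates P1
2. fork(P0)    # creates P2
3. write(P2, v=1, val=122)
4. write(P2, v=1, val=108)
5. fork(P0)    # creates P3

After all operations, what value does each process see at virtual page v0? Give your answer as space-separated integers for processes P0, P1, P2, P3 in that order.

Answer: 19 19 19 19

Derivation:
Op 1: fork(P0) -> P1. 3 ppages; refcounts: pp0:2 pp1:2 pp2:2
Op 2: fork(P0) -> P2. 3 ppages; refcounts: pp0:3 pp1:3 pp2:3
Op 3: write(P2, v1, 122). refcount(pp1)=3>1 -> COPY to pp3. 4 ppages; refcounts: pp0:3 pp1:2 pp2:3 pp3:1
Op 4: write(P2, v1, 108). refcount(pp3)=1 -> write in place. 4 ppages; refcounts: pp0:3 pp1:2 pp2:3 pp3:1
Op 5: fork(P0) -> P3. 4 ppages; refcounts: pp0:4 pp1:3 pp2:4 pp3:1
P0: v0 -> pp0 = 19
P1: v0 -> pp0 = 19
P2: v0 -> pp0 = 19
P3: v0 -> pp0 = 19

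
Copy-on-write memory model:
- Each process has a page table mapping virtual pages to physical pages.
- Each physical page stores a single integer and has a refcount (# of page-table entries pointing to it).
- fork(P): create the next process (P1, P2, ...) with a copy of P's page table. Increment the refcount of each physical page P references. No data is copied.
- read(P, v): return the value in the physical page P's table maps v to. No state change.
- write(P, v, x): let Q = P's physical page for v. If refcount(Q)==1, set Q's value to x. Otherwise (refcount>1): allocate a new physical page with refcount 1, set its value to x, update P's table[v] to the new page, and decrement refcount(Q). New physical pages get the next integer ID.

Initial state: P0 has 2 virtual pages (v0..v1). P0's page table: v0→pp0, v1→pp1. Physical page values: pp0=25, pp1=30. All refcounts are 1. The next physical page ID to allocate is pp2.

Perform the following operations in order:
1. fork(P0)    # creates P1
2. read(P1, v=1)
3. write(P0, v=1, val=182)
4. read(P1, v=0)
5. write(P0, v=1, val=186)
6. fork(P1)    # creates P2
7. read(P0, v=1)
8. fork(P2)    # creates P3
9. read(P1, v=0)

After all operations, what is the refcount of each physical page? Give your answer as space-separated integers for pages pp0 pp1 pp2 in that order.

Answer: 4 3 1

Derivation:
Op 1: fork(P0) -> P1. 2 ppages; refcounts: pp0:2 pp1:2
Op 2: read(P1, v1) -> 30. No state change.
Op 3: write(P0, v1, 182). refcount(pp1)=2>1 -> COPY to pp2. 3 ppages; refcounts: pp0:2 pp1:1 pp2:1
Op 4: read(P1, v0) -> 25. No state change.
Op 5: write(P0, v1, 186). refcount(pp2)=1 -> write in place. 3 ppages; refcounts: pp0:2 pp1:1 pp2:1
Op 6: fork(P1) -> P2. 3 ppages; refcounts: pp0:3 pp1:2 pp2:1
Op 7: read(P0, v1) -> 186. No state change.
Op 8: fork(P2) -> P3. 3 ppages; refcounts: pp0:4 pp1:3 pp2:1
Op 9: read(P1, v0) -> 25. No state change.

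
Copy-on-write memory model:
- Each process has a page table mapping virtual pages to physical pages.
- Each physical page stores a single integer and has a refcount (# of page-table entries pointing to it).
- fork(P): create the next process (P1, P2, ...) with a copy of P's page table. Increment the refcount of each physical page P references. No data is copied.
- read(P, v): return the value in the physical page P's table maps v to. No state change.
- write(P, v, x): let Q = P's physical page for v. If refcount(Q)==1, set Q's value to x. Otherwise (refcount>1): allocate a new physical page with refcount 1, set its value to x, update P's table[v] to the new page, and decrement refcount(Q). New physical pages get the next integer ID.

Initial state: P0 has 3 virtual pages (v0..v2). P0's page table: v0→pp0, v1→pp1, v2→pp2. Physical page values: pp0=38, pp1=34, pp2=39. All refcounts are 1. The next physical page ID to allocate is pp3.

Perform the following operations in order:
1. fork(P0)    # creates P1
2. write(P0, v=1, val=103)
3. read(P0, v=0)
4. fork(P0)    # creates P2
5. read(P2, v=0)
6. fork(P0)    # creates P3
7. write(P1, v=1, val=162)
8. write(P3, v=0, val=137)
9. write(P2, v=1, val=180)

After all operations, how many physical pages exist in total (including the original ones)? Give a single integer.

Answer: 6

Derivation:
Op 1: fork(P0) -> P1. 3 ppages; refcounts: pp0:2 pp1:2 pp2:2
Op 2: write(P0, v1, 103). refcount(pp1)=2>1 -> COPY to pp3. 4 ppages; refcounts: pp0:2 pp1:1 pp2:2 pp3:1
Op 3: read(P0, v0) -> 38. No state change.
Op 4: fork(P0) -> P2. 4 ppages; refcounts: pp0:3 pp1:1 pp2:3 pp3:2
Op 5: read(P2, v0) -> 38. No state change.
Op 6: fork(P0) -> P3. 4 ppages; refcounts: pp0:4 pp1:1 pp2:4 pp3:3
Op 7: write(P1, v1, 162). refcount(pp1)=1 -> write in place. 4 ppages; refcounts: pp0:4 pp1:1 pp2:4 pp3:3
Op 8: write(P3, v0, 137). refcount(pp0)=4>1 -> COPY to pp4. 5 ppages; refcounts: pp0:3 pp1:1 pp2:4 pp3:3 pp4:1
Op 9: write(P2, v1, 180). refcount(pp3)=3>1 -> COPY to pp5. 6 ppages; refcounts: pp0:3 pp1:1 pp2:4 pp3:2 pp4:1 pp5:1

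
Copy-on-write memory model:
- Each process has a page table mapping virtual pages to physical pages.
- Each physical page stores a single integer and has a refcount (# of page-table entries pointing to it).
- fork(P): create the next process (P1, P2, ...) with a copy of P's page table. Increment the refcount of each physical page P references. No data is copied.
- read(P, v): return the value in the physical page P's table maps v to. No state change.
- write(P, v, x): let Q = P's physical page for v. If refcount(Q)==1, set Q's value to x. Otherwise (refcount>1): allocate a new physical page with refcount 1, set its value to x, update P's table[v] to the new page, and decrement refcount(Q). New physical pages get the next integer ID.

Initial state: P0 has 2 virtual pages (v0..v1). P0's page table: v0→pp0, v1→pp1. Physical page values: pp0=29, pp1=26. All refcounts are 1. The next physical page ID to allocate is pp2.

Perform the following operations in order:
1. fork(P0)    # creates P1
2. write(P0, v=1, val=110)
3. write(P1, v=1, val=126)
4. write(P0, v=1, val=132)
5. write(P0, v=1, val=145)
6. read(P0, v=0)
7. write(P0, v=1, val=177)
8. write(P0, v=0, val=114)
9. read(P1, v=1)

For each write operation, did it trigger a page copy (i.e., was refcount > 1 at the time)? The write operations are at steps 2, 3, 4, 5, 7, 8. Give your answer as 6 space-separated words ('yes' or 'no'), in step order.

Op 1: fork(P0) -> P1. 2 ppages; refcounts: pp0:2 pp1:2
Op 2: write(P0, v1, 110). refcount(pp1)=2>1 -> COPY to pp2. 3 ppages; refcounts: pp0:2 pp1:1 pp2:1
Op 3: write(P1, v1, 126). refcount(pp1)=1 -> write in place. 3 ppages; refcounts: pp0:2 pp1:1 pp2:1
Op 4: write(P0, v1, 132). refcount(pp2)=1 -> write in place. 3 ppages; refcounts: pp0:2 pp1:1 pp2:1
Op 5: write(P0, v1, 145). refcount(pp2)=1 -> write in place. 3 ppages; refcounts: pp0:2 pp1:1 pp2:1
Op 6: read(P0, v0) -> 29. No state change.
Op 7: write(P0, v1, 177). refcount(pp2)=1 -> write in place. 3 ppages; refcounts: pp0:2 pp1:1 pp2:1
Op 8: write(P0, v0, 114). refcount(pp0)=2>1 -> COPY to pp3. 4 ppages; refcounts: pp0:1 pp1:1 pp2:1 pp3:1
Op 9: read(P1, v1) -> 126. No state change.

yes no no no no yes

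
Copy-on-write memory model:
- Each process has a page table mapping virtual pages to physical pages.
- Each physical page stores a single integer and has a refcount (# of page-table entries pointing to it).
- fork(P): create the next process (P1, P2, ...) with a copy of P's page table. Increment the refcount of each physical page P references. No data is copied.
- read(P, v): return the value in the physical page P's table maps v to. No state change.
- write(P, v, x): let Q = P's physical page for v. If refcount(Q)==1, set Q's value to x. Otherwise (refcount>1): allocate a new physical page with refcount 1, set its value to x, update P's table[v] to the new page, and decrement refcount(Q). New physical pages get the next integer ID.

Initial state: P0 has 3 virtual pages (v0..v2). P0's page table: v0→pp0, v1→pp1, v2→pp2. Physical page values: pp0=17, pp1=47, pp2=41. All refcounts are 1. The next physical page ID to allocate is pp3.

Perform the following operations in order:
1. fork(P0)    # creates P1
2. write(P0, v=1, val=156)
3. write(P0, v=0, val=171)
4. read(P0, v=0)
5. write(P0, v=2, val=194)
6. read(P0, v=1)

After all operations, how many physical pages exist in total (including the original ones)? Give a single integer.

Op 1: fork(P0) -> P1. 3 ppages; refcounts: pp0:2 pp1:2 pp2:2
Op 2: write(P0, v1, 156). refcount(pp1)=2>1 -> COPY to pp3. 4 ppages; refcounts: pp0:2 pp1:1 pp2:2 pp3:1
Op 3: write(P0, v0, 171). refcount(pp0)=2>1 -> COPY to pp4. 5 ppages; refcounts: pp0:1 pp1:1 pp2:2 pp3:1 pp4:1
Op 4: read(P0, v0) -> 171. No state change.
Op 5: write(P0, v2, 194). refcount(pp2)=2>1 -> COPY to pp5. 6 ppages; refcounts: pp0:1 pp1:1 pp2:1 pp3:1 pp4:1 pp5:1
Op 6: read(P0, v1) -> 156. No state change.

Answer: 6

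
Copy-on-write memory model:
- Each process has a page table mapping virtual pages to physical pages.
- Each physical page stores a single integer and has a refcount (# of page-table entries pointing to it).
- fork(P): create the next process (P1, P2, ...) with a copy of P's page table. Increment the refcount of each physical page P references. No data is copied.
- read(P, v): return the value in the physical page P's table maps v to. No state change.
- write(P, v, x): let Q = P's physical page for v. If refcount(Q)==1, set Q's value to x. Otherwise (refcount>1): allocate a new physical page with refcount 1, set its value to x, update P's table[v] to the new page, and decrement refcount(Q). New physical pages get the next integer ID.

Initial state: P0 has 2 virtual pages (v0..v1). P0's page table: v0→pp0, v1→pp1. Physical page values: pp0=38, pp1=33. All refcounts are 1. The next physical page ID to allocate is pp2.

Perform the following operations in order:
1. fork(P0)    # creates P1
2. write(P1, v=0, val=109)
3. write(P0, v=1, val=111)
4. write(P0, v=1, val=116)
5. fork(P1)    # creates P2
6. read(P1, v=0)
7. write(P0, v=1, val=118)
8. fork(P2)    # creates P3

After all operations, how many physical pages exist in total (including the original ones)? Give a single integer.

Op 1: fork(P0) -> P1. 2 ppages; refcounts: pp0:2 pp1:2
Op 2: write(P1, v0, 109). refcount(pp0)=2>1 -> COPY to pp2. 3 ppages; refcounts: pp0:1 pp1:2 pp2:1
Op 3: write(P0, v1, 111). refcount(pp1)=2>1 -> COPY to pp3. 4 ppages; refcounts: pp0:1 pp1:1 pp2:1 pp3:1
Op 4: write(P0, v1, 116). refcount(pp3)=1 -> write in place. 4 ppages; refcounts: pp0:1 pp1:1 pp2:1 pp3:1
Op 5: fork(P1) -> P2. 4 ppages; refcounts: pp0:1 pp1:2 pp2:2 pp3:1
Op 6: read(P1, v0) -> 109. No state change.
Op 7: write(P0, v1, 118). refcount(pp3)=1 -> write in place. 4 ppages; refcounts: pp0:1 pp1:2 pp2:2 pp3:1
Op 8: fork(P2) -> P3. 4 ppages; refcounts: pp0:1 pp1:3 pp2:3 pp3:1

Answer: 4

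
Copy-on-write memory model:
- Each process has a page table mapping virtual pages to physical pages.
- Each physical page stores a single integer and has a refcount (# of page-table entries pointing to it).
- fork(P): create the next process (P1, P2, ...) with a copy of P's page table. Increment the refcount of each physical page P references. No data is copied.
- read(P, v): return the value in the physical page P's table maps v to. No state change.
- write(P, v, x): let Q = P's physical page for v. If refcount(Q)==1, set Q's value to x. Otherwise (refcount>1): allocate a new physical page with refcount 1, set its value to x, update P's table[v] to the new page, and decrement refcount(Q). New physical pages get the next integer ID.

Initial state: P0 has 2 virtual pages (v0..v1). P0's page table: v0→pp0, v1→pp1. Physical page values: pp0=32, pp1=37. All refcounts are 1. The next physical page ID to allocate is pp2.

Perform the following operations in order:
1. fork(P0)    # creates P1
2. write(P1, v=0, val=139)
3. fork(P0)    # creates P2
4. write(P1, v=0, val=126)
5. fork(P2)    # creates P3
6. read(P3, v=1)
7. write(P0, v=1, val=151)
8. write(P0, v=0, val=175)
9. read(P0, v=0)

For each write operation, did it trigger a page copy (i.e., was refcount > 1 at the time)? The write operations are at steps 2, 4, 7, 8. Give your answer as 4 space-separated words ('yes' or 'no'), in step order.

Op 1: fork(P0) -> P1. 2 ppages; refcounts: pp0:2 pp1:2
Op 2: write(P1, v0, 139). refcount(pp0)=2>1 -> COPY to pp2. 3 ppages; refcounts: pp0:1 pp1:2 pp2:1
Op 3: fork(P0) -> P2. 3 ppages; refcounts: pp0:2 pp1:3 pp2:1
Op 4: write(P1, v0, 126). refcount(pp2)=1 -> write in place. 3 ppages; refcounts: pp0:2 pp1:3 pp2:1
Op 5: fork(P2) -> P3. 3 ppages; refcounts: pp0:3 pp1:4 pp2:1
Op 6: read(P3, v1) -> 37. No state change.
Op 7: write(P0, v1, 151). refcount(pp1)=4>1 -> COPY to pp3. 4 ppages; refcounts: pp0:3 pp1:3 pp2:1 pp3:1
Op 8: write(P0, v0, 175). refcount(pp0)=3>1 -> COPY to pp4. 5 ppages; refcounts: pp0:2 pp1:3 pp2:1 pp3:1 pp4:1
Op 9: read(P0, v0) -> 175. No state change.

yes no yes yes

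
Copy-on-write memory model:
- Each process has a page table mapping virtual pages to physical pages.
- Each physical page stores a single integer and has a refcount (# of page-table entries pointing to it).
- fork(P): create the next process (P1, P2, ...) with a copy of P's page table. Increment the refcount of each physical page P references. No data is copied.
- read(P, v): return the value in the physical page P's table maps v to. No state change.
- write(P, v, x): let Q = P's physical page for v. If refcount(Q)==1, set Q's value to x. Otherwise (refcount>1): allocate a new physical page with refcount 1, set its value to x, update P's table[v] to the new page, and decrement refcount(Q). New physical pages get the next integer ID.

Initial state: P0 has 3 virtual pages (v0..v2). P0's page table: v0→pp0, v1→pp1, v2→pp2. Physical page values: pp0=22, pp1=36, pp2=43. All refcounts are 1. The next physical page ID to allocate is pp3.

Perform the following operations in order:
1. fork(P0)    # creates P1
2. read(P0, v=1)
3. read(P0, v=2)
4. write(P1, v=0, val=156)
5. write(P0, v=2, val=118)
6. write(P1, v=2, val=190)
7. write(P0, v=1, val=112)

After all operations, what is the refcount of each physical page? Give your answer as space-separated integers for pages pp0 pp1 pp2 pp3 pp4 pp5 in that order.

Answer: 1 1 1 1 1 1

Derivation:
Op 1: fork(P0) -> P1. 3 ppages; refcounts: pp0:2 pp1:2 pp2:2
Op 2: read(P0, v1) -> 36. No state change.
Op 3: read(P0, v2) -> 43. No state change.
Op 4: write(P1, v0, 156). refcount(pp0)=2>1 -> COPY to pp3. 4 ppages; refcounts: pp0:1 pp1:2 pp2:2 pp3:1
Op 5: write(P0, v2, 118). refcount(pp2)=2>1 -> COPY to pp4. 5 ppages; refcounts: pp0:1 pp1:2 pp2:1 pp3:1 pp4:1
Op 6: write(P1, v2, 190). refcount(pp2)=1 -> write in place. 5 ppages; refcounts: pp0:1 pp1:2 pp2:1 pp3:1 pp4:1
Op 7: write(P0, v1, 112). refcount(pp1)=2>1 -> COPY to pp5. 6 ppages; refcounts: pp0:1 pp1:1 pp2:1 pp3:1 pp4:1 pp5:1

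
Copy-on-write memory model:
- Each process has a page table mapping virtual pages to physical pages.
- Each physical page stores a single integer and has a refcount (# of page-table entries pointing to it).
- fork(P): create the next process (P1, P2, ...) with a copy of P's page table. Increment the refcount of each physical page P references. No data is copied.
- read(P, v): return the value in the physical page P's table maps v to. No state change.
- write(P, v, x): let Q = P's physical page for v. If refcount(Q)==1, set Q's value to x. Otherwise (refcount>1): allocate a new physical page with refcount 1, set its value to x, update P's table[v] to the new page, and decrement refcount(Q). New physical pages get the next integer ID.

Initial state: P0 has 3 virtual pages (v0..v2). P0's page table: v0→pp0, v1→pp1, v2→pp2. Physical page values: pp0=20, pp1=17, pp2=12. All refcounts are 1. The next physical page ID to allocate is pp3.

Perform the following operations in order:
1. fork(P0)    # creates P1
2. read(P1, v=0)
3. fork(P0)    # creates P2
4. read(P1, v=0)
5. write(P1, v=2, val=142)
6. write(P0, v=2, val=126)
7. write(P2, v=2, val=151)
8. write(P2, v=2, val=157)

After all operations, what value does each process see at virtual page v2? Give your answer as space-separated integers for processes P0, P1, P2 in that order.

Answer: 126 142 157

Derivation:
Op 1: fork(P0) -> P1. 3 ppages; refcounts: pp0:2 pp1:2 pp2:2
Op 2: read(P1, v0) -> 20. No state change.
Op 3: fork(P0) -> P2. 3 ppages; refcounts: pp0:3 pp1:3 pp2:3
Op 4: read(P1, v0) -> 20. No state change.
Op 5: write(P1, v2, 142). refcount(pp2)=3>1 -> COPY to pp3. 4 ppages; refcounts: pp0:3 pp1:3 pp2:2 pp3:1
Op 6: write(P0, v2, 126). refcount(pp2)=2>1 -> COPY to pp4. 5 ppages; refcounts: pp0:3 pp1:3 pp2:1 pp3:1 pp4:1
Op 7: write(P2, v2, 151). refcount(pp2)=1 -> write in place. 5 ppages; refcounts: pp0:3 pp1:3 pp2:1 pp3:1 pp4:1
Op 8: write(P2, v2, 157). refcount(pp2)=1 -> write in place. 5 ppages; refcounts: pp0:3 pp1:3 pp2:1 pp3:1 pp4:1
P0: v2 -> pp4 = 126
P1: v2 -> pp3 = 142
P2: v2 -> pp2 = 157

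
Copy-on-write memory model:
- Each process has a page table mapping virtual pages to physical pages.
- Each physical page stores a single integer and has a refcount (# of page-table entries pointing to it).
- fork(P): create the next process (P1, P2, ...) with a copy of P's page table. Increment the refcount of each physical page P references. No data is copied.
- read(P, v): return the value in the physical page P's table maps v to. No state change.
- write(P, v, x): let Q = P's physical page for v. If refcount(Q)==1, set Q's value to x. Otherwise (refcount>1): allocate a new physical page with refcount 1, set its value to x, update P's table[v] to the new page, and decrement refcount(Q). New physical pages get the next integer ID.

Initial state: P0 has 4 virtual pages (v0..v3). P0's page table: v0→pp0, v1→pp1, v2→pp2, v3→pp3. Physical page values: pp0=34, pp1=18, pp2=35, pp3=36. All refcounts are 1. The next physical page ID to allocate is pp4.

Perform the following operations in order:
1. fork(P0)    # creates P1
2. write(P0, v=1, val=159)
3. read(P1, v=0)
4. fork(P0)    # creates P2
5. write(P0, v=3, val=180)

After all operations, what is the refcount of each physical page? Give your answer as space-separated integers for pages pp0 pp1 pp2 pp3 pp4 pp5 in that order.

Op 1: fork(P0) -> P1. 4 ppages; refcounts: pp0:2 pp1:2 pp2:2 pp3:2
Op 2: write(P0, v1, 159). refcount(pp1)=2>1 -> COPY to pp4. 5 ppages; refcounts: pp0:2 pp1:1 pp2:2 pp3:2 pp4:1
Op 3: read(P1, v0) -> 34. No state change.
Op 4: fork(P0) -> P2. 5 ppages; refcounts: pp0:3 pp1:1 pp2:3 pp3:3 pp4:2
Op 5: write(P0, v3, 180). refcount(pp3)=3>1 -> COPY to pp5. 6 ppages; refcounts: pp0:3 pp1:1 pp2:3 pp3:2 pp4:2 pp5:1

Answer: 3 1 3 2 2 1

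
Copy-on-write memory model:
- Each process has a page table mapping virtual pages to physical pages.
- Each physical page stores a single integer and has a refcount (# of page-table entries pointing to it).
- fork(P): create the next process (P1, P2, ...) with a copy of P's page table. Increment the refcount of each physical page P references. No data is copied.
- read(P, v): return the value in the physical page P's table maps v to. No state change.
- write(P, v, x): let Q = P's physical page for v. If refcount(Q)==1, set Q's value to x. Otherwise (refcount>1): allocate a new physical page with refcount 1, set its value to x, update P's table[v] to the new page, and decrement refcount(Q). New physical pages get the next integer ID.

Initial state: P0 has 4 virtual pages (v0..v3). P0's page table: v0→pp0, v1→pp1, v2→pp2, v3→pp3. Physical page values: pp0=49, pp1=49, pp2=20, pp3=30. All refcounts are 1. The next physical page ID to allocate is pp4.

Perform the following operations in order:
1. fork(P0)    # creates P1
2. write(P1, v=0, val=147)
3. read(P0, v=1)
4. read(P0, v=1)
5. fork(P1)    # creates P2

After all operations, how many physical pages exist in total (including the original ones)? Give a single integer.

Op 1: fork(P0) -> P1. 4 ppages; refcounts: pp0:2 pp1:2 pp2:2 pp3:2
Op 2: write(P1, v0, 147). refcount(pp0)=2>1 -> COPY to pp4. 5 ppages; refcounts: pp0:1 pp1:2 pp2:2 pp3:2 pp4:1
Op 3: read(P0, v1) -> 49. No state change.
Op 4: read(P0, v1) -> 49. No state change.
Op 5: fork(P1) -> P2. 5 ppages; refcounts: pp0:1 pp1:3 pp2:3 pp3:3 pp4:2

Answer: 5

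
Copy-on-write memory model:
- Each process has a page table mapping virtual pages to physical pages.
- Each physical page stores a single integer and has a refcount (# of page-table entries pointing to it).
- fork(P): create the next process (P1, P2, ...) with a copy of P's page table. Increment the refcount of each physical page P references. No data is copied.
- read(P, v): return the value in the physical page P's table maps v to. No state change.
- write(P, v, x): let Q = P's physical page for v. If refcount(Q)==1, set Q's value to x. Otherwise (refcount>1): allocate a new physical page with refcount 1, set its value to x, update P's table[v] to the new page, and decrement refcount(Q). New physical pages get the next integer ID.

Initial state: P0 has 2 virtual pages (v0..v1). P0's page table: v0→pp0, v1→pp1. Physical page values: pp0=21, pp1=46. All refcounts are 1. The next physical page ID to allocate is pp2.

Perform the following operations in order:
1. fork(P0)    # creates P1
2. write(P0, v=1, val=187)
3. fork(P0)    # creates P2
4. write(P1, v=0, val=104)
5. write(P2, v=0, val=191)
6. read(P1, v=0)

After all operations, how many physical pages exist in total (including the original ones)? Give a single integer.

Answer: 5

Derivation:
Op 1: fork(P0) -> P1. 2 ppages; refcounts: pp0:2 pp1:2
Op 2: write(P0, v1, 187). refcount(pp1)=2>1 -> COPY to pp2. 3 ppages; refcounts: pp0:2 pp1:1 pp2:1
Op 3: fork(P0) -> P2. 3 ppages; refcounts: pp0:3 pp1:1 pp2:2
Op 4: write(P1, v0, 104). refcount(pp0)=3>1 -> COPY to pp3. 4 ppages; refcounts: pp0:2 pp1:1 pp2:2 pp3:1
Op 5: write(P2, v0, 191). refcount(pp0)=2>1 -> COPY to pp4. 5 ppages; refcounts: pp0:1 pp1:1 pp2:2 pp3:1 pp4:1
Op 6: read(P1, v0) -> 104. No state change.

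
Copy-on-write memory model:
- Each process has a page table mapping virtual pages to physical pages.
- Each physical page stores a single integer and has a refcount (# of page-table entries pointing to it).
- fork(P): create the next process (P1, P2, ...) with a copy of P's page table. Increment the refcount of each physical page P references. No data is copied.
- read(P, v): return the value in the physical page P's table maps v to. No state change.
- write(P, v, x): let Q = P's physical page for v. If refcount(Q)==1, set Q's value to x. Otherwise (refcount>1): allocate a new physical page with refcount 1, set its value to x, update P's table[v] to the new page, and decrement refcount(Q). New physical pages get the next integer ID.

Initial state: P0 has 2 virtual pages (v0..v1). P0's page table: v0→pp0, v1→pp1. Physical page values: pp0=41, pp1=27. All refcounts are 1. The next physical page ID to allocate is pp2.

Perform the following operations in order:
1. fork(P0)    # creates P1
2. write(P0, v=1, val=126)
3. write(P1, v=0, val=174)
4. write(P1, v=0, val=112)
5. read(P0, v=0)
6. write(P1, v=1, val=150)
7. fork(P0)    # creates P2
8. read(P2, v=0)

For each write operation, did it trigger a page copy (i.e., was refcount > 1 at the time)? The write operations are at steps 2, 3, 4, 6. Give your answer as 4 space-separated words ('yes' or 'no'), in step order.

Op 1: fork(P0) -> P1. 2 ppages; refcounts: pp0:2 pp1:2
Op 2: write(P0, v1, 126). refcount(pp1)=2>1 -> COPY to pp2. 3 ppages; refcounts: pp0:2 pp1:1 pp2:1
Op 3: write(P1, v0, 174). refcount(pp0)=2>1 -> COPY to pp3. 4 ppages; refcounts: pp0:1 pp1:1 pp2:1 pp3:1
Op 4: write(P1, v0, 112). refcount(pp3)=1 -> write in place. 4 ppages; refcounts: pp0:1 pp1:1 pp2:1 pp3:1
Op 5: read(P0, v0) -> 41. No state change.
Op 6: write(P1, v1, 150). refcount(pp1)=1 -> write in place. 4 ppages; refcounts: pp0:1 pp1:1 pp2:1 pp3:1
Op 7: fork(P0) -> P2. 4 ppages; refcounts: pp0:2 pp1:1 pp2:2 pp3:1
Op 8: read(P2, v0) -> 41. No state change.

yes yes no no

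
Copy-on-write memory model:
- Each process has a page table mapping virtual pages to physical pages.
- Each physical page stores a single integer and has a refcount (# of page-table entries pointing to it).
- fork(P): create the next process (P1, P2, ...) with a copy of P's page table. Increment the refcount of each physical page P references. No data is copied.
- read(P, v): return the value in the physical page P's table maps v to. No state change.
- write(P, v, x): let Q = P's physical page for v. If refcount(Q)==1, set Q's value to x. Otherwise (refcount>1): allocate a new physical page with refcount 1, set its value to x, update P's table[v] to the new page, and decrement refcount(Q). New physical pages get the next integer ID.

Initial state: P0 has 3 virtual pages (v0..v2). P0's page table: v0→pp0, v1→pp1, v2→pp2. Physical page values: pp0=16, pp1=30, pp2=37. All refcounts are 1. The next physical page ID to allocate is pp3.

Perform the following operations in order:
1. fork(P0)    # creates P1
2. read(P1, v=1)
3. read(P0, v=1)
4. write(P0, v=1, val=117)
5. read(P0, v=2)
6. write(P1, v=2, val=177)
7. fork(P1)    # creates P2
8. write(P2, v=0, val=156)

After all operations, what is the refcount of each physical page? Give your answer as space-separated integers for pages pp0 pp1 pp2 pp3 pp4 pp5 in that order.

Op 1: fork(P0) -> P1. 3 ppages; refcounts: pp0:2 pp1:2 pp2:2
Op 2: read(P1, v1) -> 30. No state change.
Op 3: read(P0, v1) -> 30. No state change.
Op 4: write(P0, v1, 117). refcount(pp1)=2>1 -> COPY to pp3. 4 ppages; refcounts: pp0:2 pp1:1 pp2:2 pp3:1
Op 5: read(P0, v2) -> 37. No state change.
Op 6: write(P1, v2, 177). refcount(pp2)=2>1 -> COPY to pp4. 5 ppages; refcounts: pp0:2 pp1:1 pp2:1 pp3:1 pp4:1
Op 7: fork(P1) -> P2. 5 ppages; refcounts: pp0:3 pp1:2 pp2:1 pp3:1 pp4:2
Op 8: write(P2, v0, 156). refcount(pp0)=3>1 -> COPY to pp5. 6 ppages; refcounts: pp0:2 pp1:2 pp2:1 pp3:1 pp4:2 pp5:1

Answer: 2 2 1 1 2 1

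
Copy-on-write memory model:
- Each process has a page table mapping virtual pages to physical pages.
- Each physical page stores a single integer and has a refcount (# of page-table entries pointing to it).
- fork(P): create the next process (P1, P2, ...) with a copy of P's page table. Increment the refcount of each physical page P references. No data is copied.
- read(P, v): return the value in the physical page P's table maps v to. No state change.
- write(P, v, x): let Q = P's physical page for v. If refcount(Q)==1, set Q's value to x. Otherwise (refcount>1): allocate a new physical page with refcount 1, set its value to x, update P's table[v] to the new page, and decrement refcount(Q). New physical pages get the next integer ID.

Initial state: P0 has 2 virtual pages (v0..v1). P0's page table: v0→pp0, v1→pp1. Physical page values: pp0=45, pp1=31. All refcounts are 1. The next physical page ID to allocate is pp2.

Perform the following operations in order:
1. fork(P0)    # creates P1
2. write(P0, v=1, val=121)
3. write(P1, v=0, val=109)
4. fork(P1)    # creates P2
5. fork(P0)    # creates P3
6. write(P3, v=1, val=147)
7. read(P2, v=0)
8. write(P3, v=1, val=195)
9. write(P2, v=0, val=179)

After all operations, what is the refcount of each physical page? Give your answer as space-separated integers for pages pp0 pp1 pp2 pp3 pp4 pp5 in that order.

Op 1: fork(P0) -> P1. 2 ppages; refcounts: pp0:2 pp1:2
Op 2: write(P0, v1, 121). refcount(pp1)=2>1 -> COPY to pp2. 3 ppages; refcounts: pp0:2 pp1:1 pp2:1
Op 3: write(P1, v0, 109). refcount(pp0)=2>1 -> COPY to pp3. 4 ppages; refcounts: pp0:1 pp1:1 pp2:1 pp3:1
Op 4: fork(P1) -> P2. 4 ppages; refcounts: pp0:1 pp1:2 pp2:1 pp3:2
Op 5: fork(P0) -> P3. 4 ppages; refcounts: pp0:2 pp1:2 pp2:2 pp3:2
Op 6: write(P3, v1, 147). refcount(pp2)=2>1 -> COPY to pp4. 5 ppages; refcounts: pp0:2 pp1:2 pp2:1 pp3:2 pp4:1
Op 7: read(P2, v0) -> 109. No state change.
Op 8: write(P3, v1, 195). refcount(pp4)=1 -> write in place. 5 ppages; refcounts: pp0:2 pp1:2 pp2:1 pp3:2 pp4:1
Op 9: write(P2, v0, 179). refcount(pp3)=2>1 -> COPY to pp5. 6 ppages; refcounts: pp0:2 pp1:2 pp2:1 pp3:1 pp4:1 pp5:1

Answer: 2 2 1 1 1 1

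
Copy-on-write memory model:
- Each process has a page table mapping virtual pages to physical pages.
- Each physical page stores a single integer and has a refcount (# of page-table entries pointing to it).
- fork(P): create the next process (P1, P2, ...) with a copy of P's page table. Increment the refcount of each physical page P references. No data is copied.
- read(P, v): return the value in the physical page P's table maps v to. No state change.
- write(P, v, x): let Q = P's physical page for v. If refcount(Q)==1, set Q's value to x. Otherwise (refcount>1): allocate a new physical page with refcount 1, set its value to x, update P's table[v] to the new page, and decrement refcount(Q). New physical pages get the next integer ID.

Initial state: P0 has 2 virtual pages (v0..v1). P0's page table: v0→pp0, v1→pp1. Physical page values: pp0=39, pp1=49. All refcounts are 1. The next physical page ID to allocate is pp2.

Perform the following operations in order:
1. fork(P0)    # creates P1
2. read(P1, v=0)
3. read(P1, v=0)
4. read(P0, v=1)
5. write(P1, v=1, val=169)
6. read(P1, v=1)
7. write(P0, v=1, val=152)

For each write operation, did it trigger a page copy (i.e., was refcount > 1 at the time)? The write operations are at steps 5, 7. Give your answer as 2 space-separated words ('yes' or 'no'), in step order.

Op 1: fork(P0) -> P1. 2 ppages; refcounts: pp0:2 pp1:2
Op 2: read(P1, v0) -> 39. No state change.
Op 3: read(P1, v0) -> 39. No state change.
Op 4: read(P0, v1) -> 49. No state change.
Op 5: write(P1, v1, 169). refcount(pp1)=2>1 -> COPY to pp2. 3 ppages; refcounts: pp0:2 pp1:1 pp2:1
Op 6: read(P1, v1) -> 169. No state change.
Op 7: write(P0, v1, 152). refcount(pp1)=1 -> write in place. 3 ppages; refcounts: pp0:2 pp1:1 pp2:1

yes no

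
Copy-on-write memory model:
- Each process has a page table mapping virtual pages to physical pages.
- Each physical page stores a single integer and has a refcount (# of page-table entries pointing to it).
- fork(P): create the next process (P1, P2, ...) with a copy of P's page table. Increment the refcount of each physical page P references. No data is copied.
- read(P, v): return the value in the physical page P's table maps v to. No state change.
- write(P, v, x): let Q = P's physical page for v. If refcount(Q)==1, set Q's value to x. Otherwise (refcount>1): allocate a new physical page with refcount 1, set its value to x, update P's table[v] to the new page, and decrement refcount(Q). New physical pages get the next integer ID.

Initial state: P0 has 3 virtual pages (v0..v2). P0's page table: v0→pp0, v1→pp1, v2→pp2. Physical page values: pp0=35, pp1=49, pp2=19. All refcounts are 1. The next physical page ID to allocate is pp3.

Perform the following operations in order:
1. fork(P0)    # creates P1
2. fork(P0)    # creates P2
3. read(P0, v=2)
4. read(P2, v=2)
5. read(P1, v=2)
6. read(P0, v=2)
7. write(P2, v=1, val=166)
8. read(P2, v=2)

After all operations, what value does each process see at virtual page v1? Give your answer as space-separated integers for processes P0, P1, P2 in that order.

Op 1: fork(P0) -> P1. 3 ppages; refcounts: pp0:2 pp1:2 pp2:2
Op 2: fork(P0) -> P2. 3 ppages; refcounts: pp0:3 pp1:3 pp2:3
Op 3: read(P0, v2) -> 19. No state change.
Op 4: read(P2, v2) -> 19. No state change.
Op 5: read(P1, v2) -> 19. No state change.
Op 6: read(P0, v2) -> 19. No state change.
Op 7: write(P2, v1, 166). refcount(pp1)=3>1 -> COPY to pp3. 4 ppages; refcounts: pp0:3 pp1:2 pp2:3 pp3:1
Op 8: read(P2, v2) -> 19. No state change.
P0: v1 -> pp1 = 49
P1: v1 -> pp1 = 49
P2: v1 -> pp3 = 166

Answer: 49 49 166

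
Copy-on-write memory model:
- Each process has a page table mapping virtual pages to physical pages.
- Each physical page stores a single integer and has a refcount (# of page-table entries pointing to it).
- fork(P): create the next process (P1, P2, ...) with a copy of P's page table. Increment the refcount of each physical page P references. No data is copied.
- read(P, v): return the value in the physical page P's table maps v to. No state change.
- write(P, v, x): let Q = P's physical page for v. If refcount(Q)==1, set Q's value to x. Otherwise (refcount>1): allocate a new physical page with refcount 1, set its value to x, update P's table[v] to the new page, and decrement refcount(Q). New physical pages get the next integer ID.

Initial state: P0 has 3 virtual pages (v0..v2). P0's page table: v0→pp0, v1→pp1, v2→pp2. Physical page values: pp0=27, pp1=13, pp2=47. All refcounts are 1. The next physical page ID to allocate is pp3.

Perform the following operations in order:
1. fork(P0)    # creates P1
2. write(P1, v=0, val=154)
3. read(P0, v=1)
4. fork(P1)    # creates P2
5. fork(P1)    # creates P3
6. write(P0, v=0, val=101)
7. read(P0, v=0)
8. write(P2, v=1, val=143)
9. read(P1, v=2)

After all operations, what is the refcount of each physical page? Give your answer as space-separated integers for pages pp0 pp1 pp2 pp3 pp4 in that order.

Answer: 1 3 4 3 1

Derivation:
Op 1: fork(P0) -> P1. 3 ppages; refcounts: pp0:2 pp1:2 pp2:2
Op 2: write(P1, v0, 154). refcount(pp0)=2>1 -> COPY to pp3. 4 ppages; refcounts: pp0:1 pp1:2 pp2:2 pp3:1
Op 3: read(P0, v1) -> 13. No state change.
Op 4: fork(P1) -> P2. 4 ppages; refcounts: pp0:1 pp1:3 pp2:3 pp3:2
Op 5: fork(P1) -> P3. 4 ppages; refcounts: pp0:1 pp1:4 pp2:4 pp3:3
Op 6: write(P0, v0, 101). refcount(pp0)=1 -> write in place. 4 ppages; refcounts: pp0:1 pp1:4 pp2:4 pp3:3
Op 7: read(P0, v0) -> 101. No state change.
Op 8: write(P2, v1, 143). refcount(pp1)=4>1 -> COPY to pp4. 5 ppages; refcounts: pp0:1 pp1:3 pp2:4 pp3:3 pp4:1
Op 9: read(P1, v2) -> 47. No state change.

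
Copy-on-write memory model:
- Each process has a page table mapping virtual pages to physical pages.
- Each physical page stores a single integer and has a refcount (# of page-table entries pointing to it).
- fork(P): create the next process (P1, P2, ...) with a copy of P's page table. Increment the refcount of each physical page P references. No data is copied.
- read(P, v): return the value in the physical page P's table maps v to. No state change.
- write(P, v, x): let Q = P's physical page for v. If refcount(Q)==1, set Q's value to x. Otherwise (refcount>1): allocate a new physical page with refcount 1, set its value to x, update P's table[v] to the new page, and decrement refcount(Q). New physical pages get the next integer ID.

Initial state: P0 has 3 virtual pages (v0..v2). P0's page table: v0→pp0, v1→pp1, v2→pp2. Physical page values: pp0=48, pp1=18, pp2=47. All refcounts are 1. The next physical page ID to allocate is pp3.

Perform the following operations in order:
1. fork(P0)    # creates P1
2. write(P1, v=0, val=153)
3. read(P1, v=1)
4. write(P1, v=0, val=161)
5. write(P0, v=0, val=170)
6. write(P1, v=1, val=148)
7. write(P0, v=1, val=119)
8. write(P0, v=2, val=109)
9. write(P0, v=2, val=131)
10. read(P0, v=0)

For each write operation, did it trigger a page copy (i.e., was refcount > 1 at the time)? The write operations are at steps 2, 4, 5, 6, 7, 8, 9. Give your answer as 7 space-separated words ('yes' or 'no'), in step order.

Op 1: fork(P0) -> P1. 3 ppages; refcounts: pp0:2 pp1:2 pp2:2
Op 2: write(P1, v0, 153). refcount(pp0)=2>1 -> COPY to pp3. 4 ppages; refcounts: pp0:1 pp1:2 pp2:2 pp3:1
Op 3: read(P1, v1) -> 18. No state change.
Op 4: write(P1, v0, 161). refcount(pp3)=1 -> write in place. 4 ppages; refcounts: pp0:1 pp1:2 pp2:2 pp3:1
Op 5: write(P0, v0, 170). refcount(pp0)=1 -> write in place. 4 ppages; refcounts: pp0:1 pp1:2 pp2:2 pp3:1
Op 6: write(P1, v1, 148). refcount(pp1)=2>1 -> COPY to pp4. 5 ppages; refcounts: pp0:1 pp1:1 pp2:2 pp3:1 pp4:1
Op 7: write(P0, v1, 119). refcount(pp1)=1 -> write in place. 5 ppages; refcounts: pp0:1 pp1:1 pp2:2 pp3:1 pp4:1
Op 8: write(P0, v2, 109). refcount(pp2)=2>1 -> COPY to pp5. 6 ppages; refcounts: pp0:1 pp1:1 pp2:1 pp3:1 pp4:1 pp5:1
Op 9: write(P0, v2, 131). refcount(pp5)=1 -> write in place. 6 ppages; refcounts: pp0:1 pp1:1 pp2:1 pp3:1 pp4:1 pp5:1
Op 10: read(P0, v0) -> 170. No state change.

yes no no yes no yes no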